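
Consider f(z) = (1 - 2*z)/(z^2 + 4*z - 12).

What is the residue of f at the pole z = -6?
Write f(z) = P(z)/Q(z) with P(z) = 1 - 2*z and Q(z) = z^2 + 4*z - 12.
The denominator factors as Q(z) = (z + 6)*(z - 2), so z = -6 is a simple zero of Q and P is analytic there; z = -6 is therefore a simple pole and
  Res(f, z₀) = P(z₀)/Q'(z₀).

Q'(z) = 2*z + 4, so Q'(-6) = -8.
P(-6) = 13.

Res(f, -6) = (13)/(-8) = -13/8

Final answer: -13/8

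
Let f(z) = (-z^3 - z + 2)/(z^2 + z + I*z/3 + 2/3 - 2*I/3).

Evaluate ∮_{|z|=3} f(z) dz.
By the residue theorem, ∮_C f(z) dz = 2πi · (sum of the residues of f at the poles inside |z| = 3).

The denominator factors as (z - 2*I/3)*(z + 1 + I), so the singularities of f are simple poles at z = 2*I/3, z = -1 - I.
  |2*I/3|² = 4/9 < 9 = 3², so this pole is inside the contour.
  |-1 - I|² = 2 < 9 = 3², so this pole is inside the contour.

With P(z) = -z^3 - z + 2 and Q(z) = z^2 + z + I*z/3 + 2/3 - 2*I/3, each pole is simple, so Res(f, z₀) = P(z₀)/Q'(z₀) with Q'(z) = 2*z + 1 + I/3.
  Res(f, 2*I/3) = P(2*I/3)/Q'(2*I/3) = (2 - 10*I/27)/(1 + 5*I/3) = 56/153 - 50*I/51
  Res(f, -1 - I) = P(-1 - I)/Q'(-1 - I) = (1 + 3*I)/(-1 - 5*I/3) = -27/17 - 6*I/17

Sum of residues inside C: -11/9 - 4*I/3
∮_C f(z) dz = 2πi · (-11/9 - 4*I/3) = pi*(8/3 - 22*I/9)

Final answer: pi*(8/3 - 22*I/9)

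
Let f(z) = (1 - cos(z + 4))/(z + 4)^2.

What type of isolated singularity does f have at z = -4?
Let u = z + 4. The argument of cos is z + 4 = u, so
  f = (1 - cos(u))/u^2 = ((u)^2/2 - (u)^4/24 + ...)/u^2 = 1/2 - (1/24)*u^2 + ...
The Laurent expansion about u = 0 has no negative powers; equivalently lim_{z→-4} f(z) = 1/2 exists and is finite.
So the singularity is removable.

Final answer: removable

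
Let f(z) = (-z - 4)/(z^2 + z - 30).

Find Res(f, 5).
Write f(z) = P(z)/Q(z) with P(z) = -z - 4 and Q(z) = z^2 + z - 30.
The denominator factors as Q(z) = (z + 6)*(z - 5), so z = 5 is a simple zero of Q and P is analytic there; z = 5 is therefore a simple pole and
  Res(f, z₀) = P(z₀)/Q'(z₀).

Q'(z) = 2*z + 1, so Q'(5) = 11.
P(5) = -9.

Res(f, 5) = (-9)/(11) = -9/11

Final answer: -9/11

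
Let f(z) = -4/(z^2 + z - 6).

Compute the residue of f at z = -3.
4/5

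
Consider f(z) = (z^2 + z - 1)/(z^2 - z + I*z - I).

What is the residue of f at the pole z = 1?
1/2 - I/2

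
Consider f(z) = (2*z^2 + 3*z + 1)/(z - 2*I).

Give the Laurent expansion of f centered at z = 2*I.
(-7 + 6*I)/(z - 2*I) + 3 + 8*I + 2*(z - 2*I)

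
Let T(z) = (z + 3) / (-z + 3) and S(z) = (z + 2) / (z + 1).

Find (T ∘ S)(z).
(T ∘ S)(z) = T(S(z)) = ((1)*S(z) + (3))/((-1)*S(z) + (3)). Multiply numerator and denominator by z + 1:
  numerator:   (1)*(z + 2) + (3)*(z + 1) = 4*z + 5
  denominator: (-1)*(z + 2) + (3)*(z + 1) = 2*z + 1
(T ∘ S)(z) = (4*z + 5)/(2*z + 1)

Final answer: (4*z + 5)/(2*z + 1)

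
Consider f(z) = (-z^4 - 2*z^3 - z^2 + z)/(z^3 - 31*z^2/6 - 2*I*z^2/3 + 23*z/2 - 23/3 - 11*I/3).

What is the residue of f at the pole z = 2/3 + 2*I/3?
Write f(z) = P(z)/Q(z) with P(z) = -z^4 - 2*z^3 - z^2 + z and Q(z) = z^3 - 31*z^2/6 - 2*I*z^2/3 + 23*z/2 - 23/3 - 11*I/3.
The denominator factors as Q(z) = (z - 3/2 + 2*I)*(z - 3 - 2*I)*(z - 2/3 - 2*I/3), so z = 2/3 + 2*I/3 is a simple zero of Q and P is analytic there; z = 2/3 + 2*I/3 is therefore a simple pole and
  Res(f, z₀) = P(z₀)/Q'(z₀).

Q'(z) = 3*z^2 - 31*z/3 - 4*I*z/3 + 23/2, so Q'(2/3 + 2*I/3) = 11/2 - 46*I/9.
P(2/3 + 2*I/3) = 214/81 - 38*I/27.

Res(f, 2/3 + 2*I/3) = (214/81 - 38*I/27)/(11/2 - 46*I/9) = 21116/54795 + 16804*I/164385

Final answer: 21116/54795 + 16804*I/164385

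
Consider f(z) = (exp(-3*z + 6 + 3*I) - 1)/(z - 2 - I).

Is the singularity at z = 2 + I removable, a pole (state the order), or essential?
Let u = z - 2 - I. The exponent is -3*z + 6 + 3*I = -3u, so
  f = (e^(-3u) - 1)/u = ((-3u) + (-3u)^2/2 + (-3u)^3/6 + ...)/u = -3 + (9/2)*u + (-9/2)*u^2 + ...
The Laurent expansion about u = 0 has no negative powers; equivalently lim_{z→2 + I} f(z) = -3 exists and is finite.
So the singularity is removable.

Final answer: removable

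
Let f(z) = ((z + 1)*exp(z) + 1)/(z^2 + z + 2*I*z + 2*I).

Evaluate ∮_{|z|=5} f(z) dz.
By the residue theorem, ∮_C f(z) dz = 2πi · (sum of the residues of f at the poles inside |z| = 5).

The denominator factors as (z + 2*I)*(z + 1), so the singularities of f are simple poles at z = -2*I, z = -1.
  |-2*I|² = 4 < 25 = 5², so this pole is inside the contour.
  |-1|² = 1 < 25 = 5², so this pole is inside the contour.

With P(z) = (z + 1)*exp(z) + 1 and Q(z) = z^2 + z + 2*I*z + 2*I, each pole is simple, so Res(f, z₀) = P(z₀)/Q'(z₀) with Q'(z) = 2*z + 1 + 2*I.
  Res(f, -2*I) = P(-2*I)/Q'(-2*I) = (1 + (1 - 2*I)*exp(-2*I))/(1 - 2*I) = 1/5 + exp(-2*I) + 2*I/5
  Res(f, -1) = P(-1)/Q'(-1) = (1)/(-1 + 2*I) = -1/5 - 2*I/5

Sum of residues inside C: exp(-2*I)
∮_C f(z) dz = 2πi · (exp(-2*I)) = 2*I*pi*exp(-2*I)

Final answer: 2*I*pi*exp(-2*I)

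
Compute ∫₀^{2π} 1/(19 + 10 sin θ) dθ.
2*sqrt(29)*pi/87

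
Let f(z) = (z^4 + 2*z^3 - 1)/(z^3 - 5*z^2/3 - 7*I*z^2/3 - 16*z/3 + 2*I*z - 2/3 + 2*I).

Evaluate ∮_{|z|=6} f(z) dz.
By the residue theorem, ∮_C f(z) dz = 2πi · (sum of the residues of f at the poles inside |z| = 6).

The denominator factors as (z + 1/3 - I/3)*(z + 1 - I)*(z - 3 - I), so the singularities of f are simple poles at z = -1/3 + I/3, z = -1 + I, z = 3 + I.
  |-1/3 + I/3|² = 2/9 < 36 = 6², so this pole is inside the contour.
  |-1 + I|² = 2 < 36 = 6², so this pole is inside the contour.
  |3 + I|² = 10 < 36 = 6², so this pole is inside the contour.

With P(z) = z^4 + 2*z^3 - 1 and Q(z) = z^3 - 5*z^2/3 - 7*I*z^2/3 - 16*z/3 + 2*I*z - 2/3 + 2*I, each pole is simple, so Res(f, z₀) = P(z₀)/Q'(z₀) with Q'(z) = 3*z^2 - 10*z/3 - 14*I*z/3 - 16/3 + 2*I.
  Res(f, -1/3 + I/3) = P(-1/3 + I/3)/Q'(-1/3 + I/3) = (-73/81 + 4*I/27)/(-8/3 + 16*I/9) = 27/104 + 55*I/468
  Res(f, -1 + I) = P(-1 + I)/Q'(-1 + I) = (-1 + 4*I)/(8/3 - 8*I/3) = -15/16 + 9*I/16
  Res(f, 3 + I) = P(3 + I)/Q'(3 + I) = (63 + 148*I)/(40/3 + 8*I/3) = 1389/208 + 2031*I/208

Sum of residues inside C: 6 + 94*I/9
∮_C f(z) dz = 2πi · (6 + 94*I/9) = pi*(-188/9 + 12*I)

Final answer: pi*(-188/9 + 12*I)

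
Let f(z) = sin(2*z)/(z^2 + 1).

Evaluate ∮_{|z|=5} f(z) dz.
By the residue theorem, ∮_C f(z) dz = 2πi · (sum of the residues of f at the poles inside |z| = 5).

The denominator factors as (z + I)*(z - I), so the singularities of f are simple poles at z = -I, z = I.
  |-I|² = 1 < 25 = 5², so this pole is inside the contour.
  |I|² = 1 < 25 = 5², so this pole is inside the contour.

With P(z) = sin(2*z) and Q(z) = z^2 + 1, each pole is simple, so Res(f, z₀) = P(z₀)/Q'(z₀) with Q'(z) = 2*z.
  Res(f, -I) = P(-I)/Q'(-I) = (-I*sinh(2))/(-2*I) = sinh(2)/2
  Res(f, I) = P(I)/Q'(I) = (I*sinh(2))/(2*I) = sinh(2)/2

Sum of residues inside C: sinh(2)
∮_C f(z) dz = 2πi · (sinh(2)) = 2*I*pi*sinh(2)

Final answer: 2*I*pi*sinh(2)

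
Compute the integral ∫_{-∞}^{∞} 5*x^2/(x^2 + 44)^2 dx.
Let f(z) = 5*z^2/(z^2 + 44)^2. The denominator has no real zeros and deg Q - deg P = 2 ≥ 2, so the integral of f over the upper semicircle |z| = R tends to 0 as R → ∞. Closing the contour in the upper half-plane,
  ∫_{-∞}^{∞} f(x) dx = 2πi · Σ Res(f, z_k)  over the poles with Im z_k > 0.

Zeros of the denominator: z^2 + 44 = 0 gives z = ±2*sqrt(11)*I.
Upper half-plane: z = 2*sqrt(11)*I (a pole of order 2).

Write f(z) = g(z)/(z - 2*sqrt(11)*I)^2 with g(z) = 5*z^2/(z + 2*sqrt(11)*I)^2. For a double pole, Res(f, z₀) = g'(z₀):
  g'(z) = 20*sqrt(11)*I*z/(z + 2*sqrt(11)*I)^3
  Res(f, 2*sqrt(11)*I) = g'(2*sqrt(11)*I) = -5*sqrt(11)*I/88

∫_{-∞}^{∞} f(x) dx = 2πi · (-5*sqrt(11)*I/88) = 5*sqrt(11)*pi/44

Final answer: 5*sqrt(11)*pi/44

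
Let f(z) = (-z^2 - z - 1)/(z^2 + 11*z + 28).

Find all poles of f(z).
The singularities of f are the zeros of the denominator. Factoring,
  z^2 + 11*z + 28 = (z + 7)*(z + 4)
so the candidates are z = -7, z = -4.

Check the numerator P(z) = -z^2 - z - 1 at each one:
  P(-7) = -43 ≠ 0, so z = -7 is a (simple) pole.
  P(-4) = -13 ≠ 0, so z = -4 is a (simple) pole.

Poles of f: {-7, -4}

Final answer: {-7, -4}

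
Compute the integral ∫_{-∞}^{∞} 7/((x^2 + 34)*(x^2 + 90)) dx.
Let f(z) = 7/((z^2 + 34)*(z^2 + 90)). The denominator has no real zeros and deg Q - deg P = 4 ≥ 2, so the integral of f over the upper semicircle |z| = R tends to 0 as R → ∞. Closing the contour in the upper half-plane,
  ∫_{-∞}^{∞} f(x) dx = 2πi · Σ Res(f, z_k)  over the poles with Im z_k > 0.

Zeros of the denominator: z^2 + 34 = 0 gives z = ±sqrt(34)*I; z^2 + 90 = 0 gives z = ±3*sqrt(10)*I.
Upper half-plane: z = 3*sqrt(10)*I, z = sqrt(34)*I (simple).

Each pole is a simple zero of Q(z) = z^4 + 124*z^2 + 3060, so Res(f, z₀) = P(z₀)/Q'(z₀) with P(z) = 7, Q'(z) = 4*z^3 + 248*z:
  Res(f, 3*sqrt(10)*I) = (7)/(-336*sqrt(10)*I) = sqrt(10)*I/480
  Res(f, sqrt(34)*I) = (7)/(112*sqrt(34)*I) = -sqrt(34)*I/544

Sum of residues: I*(-sqrt(34)/544 + sqrt(10)/480)
∫_{-∞}^{∞} f(x) dx = 2πi · (I*(-sqrt(34)/544 + sqrt(10)/480)) = pi*(-17*sqrt(10) + 15*sqrt(34))/4080

Final answer: pi*(-17*sqrt(10) + 15*sqrt(34))/4080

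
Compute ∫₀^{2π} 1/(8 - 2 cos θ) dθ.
Call the integral J. The integrand is 2π-periodic and we integrate over a full period, so shifting θ does not change the value (θ → θ + π flips the sign of the trig term). Hence
  J = ∫₀^{2π} dθ/(8 + 2 cos θ).
Put z = e^{iθ}: then cos θ = (z + 1/z)/2, dθ = dz/(iz), and z runs once counterclockwise around |z| = 1:
  J = ∮_{|z|=1} 1/(8 + 2*(z + 1/z)/2) · dz/(iz) = (2/i) ∮_{|z|=1} dz/(2*z^2 + 16*z + 2).
The roots of 2*z^2 + 16*z + 2 are z = (-8 ± sqrt(8^2 - 2^2))/2, with sqrt(60) = 2*sqrt(15); their product is 1, so only z₊ = -4 + sqrt(15) lies inside the unit circle (z₋ = -4 - sqrt(15) lies outside).
z₊ is a simple zero of q(z) = 2*z^2 + 16*z + 2, so Res(1/q, z₊) = 1/q'(z₊) with q'(z) = 4*z + 16; and q'(z₊) = 2*(z₊ - z₋) = 4*sqrt(15).
Therefore J = (2/i) · 2πi · 1/(4*sqrt(15)) = 2*pi/(2*sqrt(15)) = sqrt(15)*pi/15

Final answer: sqrt(15)*pi/15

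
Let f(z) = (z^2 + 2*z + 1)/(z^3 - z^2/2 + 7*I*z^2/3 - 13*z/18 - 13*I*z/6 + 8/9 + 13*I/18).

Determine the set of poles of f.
The singularities of f are the zeros of the denominator. Factoring,
  z^3 - z^2/2 + 7*I*z^2/3 - 13*z/18 - 13*I*z/6 + 8/9 + 13*I/18 = (z + 1/2 + 2*I)*(z - 2/3 - I/3)*(z - 1/3 + 2*I/3)
so the candidates are z = -1/2 - 2*I, z = 2/3 + I/3, z = 1/3 - 2*I/3.

Check the numerator P(z) = z^2 + 2*z + 1 at each one:
  P(-1/2 - 2*I) = -15/4 - 2*I ≠ 0, so z = -1/2 - 2*I is a (simple) pole.
  P(2/3 + I/3) = 8/3 + 10*I/9 ≠ 0, so z = 2/3 + I/3 is a (simple) pole.
  P(1/3 - 2*I/3) = 4/3 - 16*I/9 ≠ 0, so z = 1/3 - 2*I/3 is a (simple) pole.

Poles of f: {-1/2 - 2*I, 1/3 - 2*I/3, 2/3 + I/3}

Final answer: {-1/2 - 2*I, 1/3 - 2*I/3, 2/3 + I/3}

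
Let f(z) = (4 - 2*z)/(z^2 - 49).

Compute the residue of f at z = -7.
-9/7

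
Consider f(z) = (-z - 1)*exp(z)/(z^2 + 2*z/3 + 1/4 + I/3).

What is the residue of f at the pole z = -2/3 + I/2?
(-5/26 + 6*I/13)*exp(-2/3 + I/2)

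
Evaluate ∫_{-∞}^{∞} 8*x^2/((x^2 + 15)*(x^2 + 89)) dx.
Let f(z) = 8*z^2/((z^2 + 15)*(z^2 + 89)). The denominator has no real zeros and deg Q - deg P = 2 ≥ 2, so the integral of f over the upper semicircle |z| = R tends to 0 as R → ∞. Closing the contour in the upper half-plane,
  ∫_{-∞}^{∞} f(x) dx = 2πi · Σ Res(f, z_k)  over the poles with Im z_k > 0.

Zeros of the denominator: z^2 + 15 = 0 gives z = ±sqrt(15)*I; z^2 + 89 = 0 gives z = ±sqrt(89)*I.
Upper half-plane: z = sqrt(15)*I, z = sqrt(89)*I (simple).

Each pole is a simple zero of Q(z) = z^4 + 104*z^2 + 1335, so Res(f, z₀) = P(z₀)/Q'(z₀) with P(z) = 8*z^2, Q'(z) = 4*z^3 + 208*z:
  Res(f, sqrt(15)*I) = (-120)/(148*sqrt(15)*I) = 2*sqrt(15)*I/37
  Res(f, sqrt(89)*I) = (-712)/(-148*sqrt(89)*I) = -2*sqrt(89)*I/37

Sum of residues: 2*I*(-sqrt(89) + sqrt(15))/37
∫_{-∞}^{∞} f(x) dx = 2πi · (2*I*(-sqrt(89) + sqrt(15))/37) = 4*pi*(-sqrt(15) + sqrt(89))/37

Final answer: 4*pi*(-sqrt(15) + sqrt(89))/37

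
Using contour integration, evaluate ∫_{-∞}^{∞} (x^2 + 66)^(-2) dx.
Let f(z) = (z^2 + 66)^(-2). The denominator has no real zeros and deg Q - deg P = 4 ≥ 2, so the integral of f over the upper semicircle |z| = R tends to 0 as R → ∞. Closing the contour in the upper half-plane,
  ∫_{-∞}^{∞} f(x) dx = 2πi · Σ Res(f, z_k)  over the poles with Im z_k > 0.

Zeros of the denominator: z^2 + 66 = 0 gives z = ±sqrt(66)*I.
Upper half-plane: z = sqrt(66)*I (a pole of order 2).

Write f(z) = g(z)/(z - sqrt(66)*I)^2 with g(z) = (z + sqrt(66)*I)^(-2). For a double pole, Res(f, z₀) = g'(z₀):
  g'(z) = -2/(z + sqrt(66)*I)^3
  Res(f, sqrt(66)*I) = g'(sqrt(66)*I) = -sqrt(66)*I/17424

∫_{-∞}^{∞} f(x) dx = 2πi · (-sqrt(66)*I/17424) = sqrt(66)*pi/8712

Final answer: sqrt(66)*pi/8712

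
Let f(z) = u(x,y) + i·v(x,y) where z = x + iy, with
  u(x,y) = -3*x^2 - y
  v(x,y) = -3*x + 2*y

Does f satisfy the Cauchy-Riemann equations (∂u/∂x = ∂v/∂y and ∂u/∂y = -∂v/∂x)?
∂u/∂x = -6*x
∂v/∂y = 2
∂u/∂y = -1
∂v/∂x = -3
∂u/∂x ≠ ∂v/∂y and ∂u/∂y ≠ -∂v/∂x; the Cauchy-Riemann equations are not satisfied, so f is not analytic.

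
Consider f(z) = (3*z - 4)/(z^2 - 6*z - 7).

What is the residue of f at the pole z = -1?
Write f(z) = P(z)/Q(z) with P(z) = 3*z - 4 and Q(z) = z^2 - 6*z - 7.
The denominator factors as Q(z) = (z - 7)*(z + 1), so z = -1 is a simple zero of Q and P is analytic there; z = -1 is therefore a simple pole and
  Res(f, z₀) = P(z₀)/Q'(z₀).

Q'(z) = 2*z - 6, so Q'(-1) = -8.
P(-1) = -7.

Res(f, -1) = (-7)/(-8) = 7/8

Final answer: 7/8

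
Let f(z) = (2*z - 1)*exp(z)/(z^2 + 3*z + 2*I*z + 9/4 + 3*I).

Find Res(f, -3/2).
2*I*exp(-3/2)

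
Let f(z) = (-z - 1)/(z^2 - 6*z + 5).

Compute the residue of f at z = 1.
Write f(z) = P(z)/Q(z) with P(z) = -z - 1 and Q(z) = z^2 - 6*z + 5.
The denominator factors as Q(z) = (z - 5)*(z - 1), so z = 1 is a simple zero of Q and P is analytic there; z = 1 is therefore a simple pole and
  Res(f, z₀) = P(z₀)/Q'(z₀).

Q'(z) = 2*z - 6, so Q'(1) = -4.
P(1) = -2.

Res(f, 1) = (-2)/(-4) = 1/2

Final answer: 1/2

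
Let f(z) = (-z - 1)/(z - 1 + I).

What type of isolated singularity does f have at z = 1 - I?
Write f(z) = g(z)/(z - 1 + I) with g(z) = -z - 1.
g is entire and g(1 - I) = -2 + I ≠ 0, so no factor of (z - 1 + I) cancels: the Laurent expansion of f about z = 1 - I starts at the power -1, i.e. lim_{z→z₀} (z - z₀) f(z) = -2 + I is finite and nonzero.
So z = 1 - I is a pole of order 1.

Final answer: pole of order 1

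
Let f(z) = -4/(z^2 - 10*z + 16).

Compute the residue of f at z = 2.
Write f(z) = P(z)/Q(z) with P(z) = -4 and Q(z) = z^2 - 10*z + 16.
The denominator factors as Q(z) = (z - 8)*(z - 2), so z = 2 is a simple zero of Q and P is analytic there; z = 2 is therefore a simple pole and
  Res(f, z₀) = P(z₀)/Q'(z₀).

Q'(z) = 2*z - 10, so Q'(2) = -6.
P(2) = -4.

Res(f, 2) = (-4)/(-6) = 2/3

Final answer: 2/3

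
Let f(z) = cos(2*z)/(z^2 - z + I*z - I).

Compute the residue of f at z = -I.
Write f(z) = P(z)/Q(z) with P(z) = cos(2*z) and Q(z) = z^2 - z + I*z - I.
The denominator factors as Q(z) = (z - 1)*(z + I), so z = -I is a simple zero of Q and P is analytic there; z = -I is therefore a simple pole and
  Res(f, z₀) = P(z₀)/Q'(z₀).

Q'(z) = 2*z - 1 + I, so Q'(-I) = -1 - I.
P(-I) = cosh(2).

Res(f, -I) = (cosh(2))/(-1 - I) = (-1/2 + I/2)*cosh(2)

Final answer: (-1/2 + I/2)*cosh(2)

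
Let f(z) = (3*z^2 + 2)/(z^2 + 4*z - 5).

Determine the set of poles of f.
The singularities of f are the zeros of the denominator. Factoring,
  z^2 + 4*z - 5 = (z + 5)*(z - 1)
so the candidates are z = -5, z = 1.

Check the numerator P(z) = 3*z^2 + 2 at each one:
  P(-5) = 77 ≠ 0, so z = -5 is a (simple) pole.
  P(1) = 5 ≠ 0, so z = 1 is a (simple) pole.

Poles of f: {-5, 1}

Final answer: {-5, 1}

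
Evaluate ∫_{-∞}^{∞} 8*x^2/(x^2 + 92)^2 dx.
Let f(z) = 8*z^2/(z^2 + 92)^2. The denominator has no real zeros and deg Q - deg P = 2 ≥ 2, so the integral of f over the upper semicircle |z| = R tends to 0 as R → ∞. Closing the contour in the upper half-plane,
  ∫_{-∞}^{∞} f(x) dx = 2πi · Σ Res(f, z_k)  over the poles with Im z_k > 0.

Zeros of the denominator: z^2 + 92 = 0 gives z = ±2*sqrt(23)*I.
Upper half-plane: z = 2*sqrt(23)*I (a pole of order 2).

Write f(z) = g(z)/(z - 2*sqrt(23)*I)^2 with g(z) = 8*z^2/(z + 2*sqrt(23)*I)^2. For a double pole, Res(f, z₀) = g'(z₀):
  g'(z) = 32*sqrt(23)*I*z/(z + 2*sqrt(23)*I)^3
  Res(f, 2*sqrt(23)*I) = g'(2*sqrt(23)*I) = -sqrt(23)*I/23

∫_{-∞}^{∞} f(x) dx = 2πi · (-sqrt(23)*I/23) = 2*sqrt(23)*pi/23

Final answer: 2*sqrt(23)*pi/23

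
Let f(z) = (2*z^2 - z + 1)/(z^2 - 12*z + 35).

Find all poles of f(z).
The singularities of f are the zeros of the denominator. Factoring,
  z^2 - 12*z + 35 = (z - 7)*(z - 5)
so the candidates are z = 7, z = 5.

Check the numerator P(z) = 2*z^2 - z + 1 at each one:
  P(7) = 92 ≠ 0, so z = 7 is a (simple) pole.
  P(5) = 46 ≠ 0, so z = 5 is a (simple) pole.

Poles of f: {5, 7}

Final answer: {5, 7}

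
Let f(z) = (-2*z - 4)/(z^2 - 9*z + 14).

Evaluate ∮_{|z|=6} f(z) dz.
By the residue theorem, ∮_C f(z) dz = 2πi · (sum of the residues of f at the poles inside |z| = 6).

The denominator factors as (z - 7)*(z - 2), so the singularities of f are simple poles at z = 7, z = 2.
  |7|² = 49 > 36 = 6², so this pole is outside the contour.
  |2|² = 4 < 36 = 6², so this pole is inside the contour.

With P(z) = -2*z - 4 and Q(z) = z^2 - 9*z + 14, each pole is simple, so Res(f, z₀) = P(z₀)/Q'(z₀) with Q'(z) = 2*z - 9.
  Res(f, 2) = P(2)/Q'(2) = (-8)/(-5) = 8/5

∮_C f(z) dz = 2πi · (8/5) = 16*I*pi/5

Final answer: 16*I*pi/5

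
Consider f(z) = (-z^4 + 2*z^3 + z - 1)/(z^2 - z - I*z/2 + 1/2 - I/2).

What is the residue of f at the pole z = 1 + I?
Write f(z) = P(z)/Q(z) with P(z) = -z^4 + 2*z^3 + z - 1 and Q(z) = z^2 - z - I*z/2 + 1/2 - I/2.
The denominator factors as Q(z) = (z + I/2)*(z - 1 - I), so z = 1 + I is a simple zero of Q and P is analytic there; z = 1 + I is therefore a simple pole and
  Res(f, z₀) = P(z₀)/Q'(z₀).

Q'(z) = 2*z - 1 - I/2, so Q'(1 + I) = 1 + 3*I/2.
P(1 + I) = 5*I.

Res(f, 1 + I) = (5*I)/(1 + 3*I/2) = 30/13 + 20*I/13

Final answer: 30/13 + 20*I/13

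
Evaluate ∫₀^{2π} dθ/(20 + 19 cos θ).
Let J = ∫₀^{2π} dθ/(20 + 19 cos θ).
Put z = e^{iθ}: then cos θ = (z + 1/z)/2, dθ = dz/(iz), and z runs once counterclockwise around |z| = 1:
  J = ∮_{|z|=1} 1/(20 + 19*(z + 1/z)/2) · dz/(iz) = (2/i) ∮_{|z|=1} dz/(19*z^2 + 40*z + 19).
The roots of 19*z^2 + 40*z + 19 are z = (-20 ± sqrt(20^2 - 19^2))/19, with sqrt(39) = sqrt(39); their product is 1, so only z₊ = -20/19 + sqrt(39)/19 lies inside the unit circle (z₋ = -20/19 - sqrt(39)/19 lies outside).
z₊ is a simple zero of q(z) = 19*z^2 + 40*z + 19, so Res(1/q, z₊) = 1/q'(z₊) with q'(z) = 38*z + 40; and q'(z₊) = 19*(z₊ - z₋) = 2*sqrt(39).
Therefore J = (2/i) · 2πi · 1/(2*sqrt(39)) = 2*pi/(sqrt(39)) = 2*sqrt(39)*pi/39

Final answer: 2*sqrt(39)*pi/39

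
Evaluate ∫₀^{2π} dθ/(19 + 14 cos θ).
2*sqrt(165)*pi/165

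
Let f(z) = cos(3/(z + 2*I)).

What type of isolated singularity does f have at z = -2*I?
Let u = z + 2*I. Then
  cos(3/u) = Σ_{k≥0} (-1)^k (3)^(2k)/((2k)!·u^(2k)) = 1 - 9/(2*u^2) + 27/(8*u^4) + ...
which has infinitely many negative powers of u, so cos(3/(z + 2*I)) has an essential singularity at z = -2*I.
So the singularity is essential.

Final answer: essential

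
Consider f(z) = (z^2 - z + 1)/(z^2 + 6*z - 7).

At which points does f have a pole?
{-7, 1}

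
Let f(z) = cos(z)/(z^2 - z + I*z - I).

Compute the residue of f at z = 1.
Write f(z) = P(z)/Q(z) with P(z) = cos(z) and Q(z) = z^2 - z + I*z - I.
The denominator factors as Q(z) = (z - 1)*(z + I), so z = 1 is a simple zero of Q and P is analytic there; z = 1 is therefore a simple pole and
  Res(f, z₀) = P(z₀)/Q'(z₀).

Q'(z) = 2*z - 1 + I, so Q'(1) = 1 + I.
P(1) = cos(1).

Res(f, 1) = (cos(1))/(1 + I) = (1/2 - I/2)*cos(1)

Final answer: (1/2 - I/2)*cos(1)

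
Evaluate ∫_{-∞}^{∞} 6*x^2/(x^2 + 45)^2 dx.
Let f(z) = 6*z^2/(z^2 + 45)^2. The denominator has no real zeros and deg Q - deg P = 2 ≥ 2, so the integral of f over the upper semicircle |z| = R tends to 0 as R → ∞. Closing the contour in the upper half-plane,
  ∫_{-∞}^{∞} f(x) dx = 2πi · Σ Res(f, z_k)  over the poles with Im z_k > 0.

Zeros of the denominator: z^2 + 45 = 0 gives z = ±3*sqrt(5)*I.
Upper half-plane: z = 3*sqrt(5)*I (a pole of order 2).

Write f(z) = g(z)/(z - 3*sqrt(5)*I)^2 with g(z) = 6*z^2/(z + 3*sqrt(5)*I)^2. For a double pole, Res(f, z₀) = g'(z₀):
  g'(z) = 36*sqrt(5)*I*z/(z + 3*sqrt(5)*I)^3
  Res(f, 3*sqrt(5)*I) = g'(3*sqrt(5)*I) = -sqrt(5)*I/10

∫_{-∞}^{∞} f(x) dx = 2πi · (-sqrt(5)*I/10) = sqrt(5)*pi/5

Final answer: sqrt(5)*pi/5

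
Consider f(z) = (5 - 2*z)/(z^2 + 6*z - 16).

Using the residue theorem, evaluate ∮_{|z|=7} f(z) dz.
By the residue theorem, ∮_C f(z) dz = 2πi · (sum of the residues of f at the poles inside |z| = 7).

The denominator factors as (z + 8)*(z - 2), so the singularities of f are simple poles at z = -8, z = 2.
  |-8|² = 64 > 49 = 7², so this pole is outside the contour.
  |2|² = 4 < 49 = 7², so this pole is inside the contour.

With P(z) = 5 - 2*z and Q(z) = z^2 + 6*z - 16, each pole is simple, so Res(f, z₀) = P(z₀)/Q'(z₀) with Q'(z) = 2*z + 6.
  Res(f, 2) = P(2)/Q'(2) = (1)/(10) = 1/10

∮_C f(z) dz = 2πi · (1/10) = I*pi/5

Final answer: I*pi/5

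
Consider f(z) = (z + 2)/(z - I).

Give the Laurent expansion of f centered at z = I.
Put w = z - (I), i.e. z = w + I. The denominator is w, so it suffices to rewrite the numerator in powers of w.

P(z) = z + 2
P(w + I) = 2 + I + w

Dividing each term by w:
  f = (2 + I)/w + 1

Substituting back w = z - I:
  f(z) = (2 + I)/(z - I) + 1

The series is finite because the numerator is a polynomial; the negative powers form the principal part, and the coefficient of 1/(z - I) gives Res(f, I) = 2 + I.

Final answer: (2 + I)/(z - I) + 1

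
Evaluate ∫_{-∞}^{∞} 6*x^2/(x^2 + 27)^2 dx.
Let f(z) = 6*z^2/(z^2 + 27)^2. The denominator has no real zeros and deg Q - deg P = 2 ≥ 2, so the integral of f over the upper semicircle |z| = R tends to 0 as R → ∞. Closing the contour in the upper half-plane,
  ∫_{-∞}^{∞} f(x) dx = 2πi · Σ Res(f, z_k)  over the poles with Im z_k > 0.

Zeros of the denominator: z^2 + 27 = 0 gives z = ±3*sqrt(3)*I.
Upper half-plane: z = 3*sqrt(3)*I (a pole of order 2).

Write f(z) = g(z)/(z - 3*sqrt(3)*I)^2 with g(z) = 6*z^2/(z + 3*sqrt(3)*I)^2. For a double pole, Res(f, z₀) = g'(z₀):
  g'(z) = 36*sqrt(3)*I*z/(z + 3*sqrt(3)*I)^3
  Res(f, 3*sqrt(3)*I) = g'(3*sqrt(3)*I) = -sqrt(3)*I/6

∫_{-∞}^{∞} f(x) dx = 2πi · (-sqrt(3)*I/6) = sqrt(3)*pi/3

Final answer: sqrt(3)*pi/3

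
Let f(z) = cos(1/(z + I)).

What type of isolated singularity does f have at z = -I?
essential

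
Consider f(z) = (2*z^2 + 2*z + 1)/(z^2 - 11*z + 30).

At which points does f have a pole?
The singularities of f are the zeros of the denominator. Factoring,
  z^2 - 11*z + 30 = (z - 6)*(z - 5)
so the candidates are z = 6, z = 5.

Check the numerator P(z) = 2*z^2 + 2*z + 1 at each one:
  P(6) = 85 ≠ 0, so z = 6 is a (simple) pole.
  P(5) = 61 ≠ 0, so z = 5 is a (simple) pole.

Poles of f: {5, 6}

Final answer: {5, 6}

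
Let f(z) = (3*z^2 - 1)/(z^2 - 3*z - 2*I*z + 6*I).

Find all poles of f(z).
The singularities of f are the zeros of the denominator. Factoring,
  z^2 - 3*z - 2*I*z + 6*I = (z - 2*I)*(z - 3)
so the candidates are z = 2*I, z = 3.

Check the numerator P(z) = 3*z^2 - 1 at each one:
  P(2*I) = -13 ≠ 0, so z = 2*I is a (simple) pole.
  P(3) = 26 ≠ 0, so z = 3 is a (simple) pole.

Poles of f: {2*I, 3}

Final answer: {2*I, 3}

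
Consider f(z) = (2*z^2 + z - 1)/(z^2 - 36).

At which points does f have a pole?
{-6, 6}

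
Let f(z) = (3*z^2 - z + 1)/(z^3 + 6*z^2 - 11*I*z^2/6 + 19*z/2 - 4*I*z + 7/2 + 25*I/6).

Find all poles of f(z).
{-3 + I/3, -3 + 2*I, -I/2}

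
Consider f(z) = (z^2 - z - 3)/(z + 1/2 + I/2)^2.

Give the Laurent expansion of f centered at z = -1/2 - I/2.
Put w = z - (-1/2 - I/2), i.e. z = w - 1/2 - I/2. The denominator is w^2, so it suffices to rewrite the numerator in powers of w.

P(z) = z^2 - z - 3
P(w - 1/2 - I/2) = -5/2 + I + (-2 - I)*w + w^2

Dividing each term by w^2:
  f = (-5/2 + I)/w^2 + (-2 - I)/w + 1

Substituting back w = z + 1/2 + I/2:
  f(z) = (-5/2 + I)/(z + 1/2 + I/2)^2 + (-2 - I)/(z + 1/2 + I/2) + 1

The series is finite because the numerator is a polynomial; the negative powers form the principal part, and the coefficient of 1/(z + 1/2 + I/2) gives Res(f, -1/2 - I/2) = -2 - I.

Final answer: (-5/2 + I)/(z + 1/2 + I/2)^2 + (-2 - I)/(z + 1/2 + I/2) + 1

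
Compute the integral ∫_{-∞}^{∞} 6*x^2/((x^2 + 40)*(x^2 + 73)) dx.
Let f(z) = 6*z^2/((z^2 + 40)*(z^2 + 73)). The denominator has no real zeros and deg Q - deg P = 2 ≥ 2, so the integral of f over the upper semicircle |z| = R tends to 0 as R → ∞. Closing the contour in the upper half-plane,
  ∫_{-∞}^{∞} f(x) dx = 2πi · Σ Res(f, z_k)  over the poles with Im z_k > 0.

Zeros of the denominator: z^2 + 73 = 0 gives z = ±sqrt(73)*I; z^2 + 40 = 0 gives z = ±2*sqrt(10)*I.
Upper half-plane: z = 2*sqrt(10)*I, z = sqrt(73)*I (simple).

Each pole is a simple zero of Q(z) = z^4 + 113*z^2 + 2920, so Res(f, z₀) = P(z₀)/Q'(z₀) with P(z) = 6*z^2, Q'(z) = 4*z^3 + 226*z:
  Res(f, 2*sqrt(10)*I) = (-240)/(132*sqrt(10)*I) = 2*sqrt(10)*I/11
  Res(f, sqrt(73)*I) = (-438)/(-66*sqrt(73)*I) = -sqrt(73)*I/11

Sum of residues: I*(-sqrt(73) + 2*sqrt(10))/11
∫_{-∞}^{∞} f(x) dx = 2πi · (I*(-sqrt(73) + 2*sqrt(10))/11) = 2*pi*(-2*sqrt(10) + sqrt(73))/11

Final answer: 2*pi*(-2*sqrt(10) + sqrt(73))/11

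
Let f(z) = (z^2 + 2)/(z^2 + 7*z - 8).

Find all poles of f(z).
The singularities of f are the zeros of the denominator. Factoring,
  z^2 + 7*z - 8 = (z + 8)*(z - 1)
so the candidates are z = -8, z = 1.

Check the numerator P(z) = z^2 + 2 at each one:
  P(-8) = 66 ≠ 0, so z = -8 is a (simple) pole.
  P(1) = 3 ≠ 0, so z = 1 is a (simple) pole.

Poles of f: {-8, 1}

Final answer: {-8, 1}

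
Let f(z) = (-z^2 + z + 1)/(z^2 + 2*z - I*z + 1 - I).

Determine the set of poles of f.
{-1, -1 + I}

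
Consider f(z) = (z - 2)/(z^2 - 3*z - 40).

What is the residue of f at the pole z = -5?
7/13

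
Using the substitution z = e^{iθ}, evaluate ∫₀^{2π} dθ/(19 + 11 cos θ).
Let J = ∫₀^{2π} dθ/(19 + 11 cos θ).
Put z = e^{iθ}: then cos θ = (z + 1/z)/2, dθ = dz/(iz), and z runs once counterclockwise around |z| = 1:
  J = ∮_{|z|=1} 1/(19 + 11*(z + 1/z)/2) · dz/(iz) = (2/i) ∮_{|z|=1} dz/(11*z^2 + 38*z + 11).
The roots of 11*z^2 + 38*z + 11 are z = (-19 ± sqrt(19^2 - 11^2))/11, with sqrt(240) = 4*sqrt(15); their product is 1, so only z₊ = -19/11 + 4*sqrt(15)/11 lies inside the unit circle (z₋ = -19/11 - 4*sqrt(15)/11 lies outside).
z₊ is a simple zero of q(z) = 11*z^2 + 38*z + 11, so Res(1/q, z₊) = 1/q'(z₊) with q'(z) = 22*z + 38; and q'(z₊) = 11*(z₊ - z₋) = 8*sqrt(15).
Therefore J = (2/i) · 2πi · 1/(8*sqrt(15)) = 2*pi/(4*sqrt(15)) = sqrt(15)*pi/30

Final answer: sqrt(15)*pi/30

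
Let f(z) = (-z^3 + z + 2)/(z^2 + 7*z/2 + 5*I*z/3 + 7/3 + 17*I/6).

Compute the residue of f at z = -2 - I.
-12 - 12*I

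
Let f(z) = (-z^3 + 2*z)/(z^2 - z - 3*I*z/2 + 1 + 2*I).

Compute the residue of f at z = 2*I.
120/29 - 48*I/29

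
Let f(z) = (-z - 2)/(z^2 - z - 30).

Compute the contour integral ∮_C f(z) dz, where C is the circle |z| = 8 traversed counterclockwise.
-2*I*pi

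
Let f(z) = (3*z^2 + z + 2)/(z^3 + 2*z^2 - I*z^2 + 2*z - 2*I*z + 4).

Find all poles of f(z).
The singularities of f are the zeros of the denominator. Factoring,
  z^3 + 2*z^2 - I*z^2 + 2*z - 2*I*z + 4 = (z + I)*(z - 2*I)*(z + 2)
so the candidates are z = -I, z = 2*I, z = -2.

Check the numerator P(z) = 3*z^2 + z + 2 at each one:
  P(-I) = -1 - I ≠ 0, so z = -I is a (simple) pole.
  P(2*I) = -10 + 2*I ≠ 0, so z = 2*I is a (simple) pole.
  P(-2) = 12 ≠ 0, so z = -2 is a (simple) pole.

Poles of f: {-2, -I, 2*I}

Final answer: {-2, -I, 2*I}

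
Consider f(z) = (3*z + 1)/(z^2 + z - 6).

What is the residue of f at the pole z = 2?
7/5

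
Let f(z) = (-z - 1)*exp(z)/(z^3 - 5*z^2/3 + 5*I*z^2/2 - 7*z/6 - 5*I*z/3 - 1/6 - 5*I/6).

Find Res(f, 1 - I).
Write f(z) = P(z)/Q(z) with P(z) = (-z - 1)*exp(z) and Q(z) = z^3 - 5*z^2/3 + 5*I*z^2/2 - 7*z/6 - 5*I*z/3 - 1/6 - 5*I/6.
The denominator factors as Q(z) = (z + 1/3)*(z - 1 + 3*I/2)*(z - 1 + I), so z = 1 - I is a simple zero of Q and P is analytic there; z = 1 - I is therefore a simple pole and
  Res(f, z₀) = P(z₀)/Q'(z₀).

Q'(z) = 3*z^2 - 10*z/3 + 5*I*z - 7/6 - 5*I/3, so Q'(1 - I) = 1/2 + 2*I/3.
P(1 - I) = (-2 + I)*exp(1 - I).

Res(f, 1 - I) = ((-2 + I)*exp(1 - I))/(1/2 + 2*I/3) = (-12/25 + 66*I/25)*exp(1 - I)

Final answer: (-12/25 + 66*I/25)*exp(1 - I)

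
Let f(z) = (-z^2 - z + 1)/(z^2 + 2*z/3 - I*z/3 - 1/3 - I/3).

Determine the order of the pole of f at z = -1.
Factor the denominator:
  z^2 + 2*z/3 - I*z/3 - 1/3 - I/3 = (z + 1)*(z - 1/3 - I/3)

The numerator P(z) = -z^2 - z + 1 has P(-1) = 1 ≠ 0, so no factor of (z + 1) cancels.
Near z = -1 we can therefore write f(z) = g(z)/(z + 1) with g analytic at -1 and g(-1) ≠ 0 (g is the numerator divided by the remaining denominator factors).

Hence z = -1 is a pole of order 1.

Final answer: 1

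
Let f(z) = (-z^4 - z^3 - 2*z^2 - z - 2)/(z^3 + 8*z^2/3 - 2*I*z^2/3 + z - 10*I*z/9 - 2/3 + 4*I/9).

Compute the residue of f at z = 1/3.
-211/315 - 211*I/630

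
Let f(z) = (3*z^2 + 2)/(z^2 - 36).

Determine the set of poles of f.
The singularities of f are the zeros of the denominator. Factoring,
  z^2 - 36 = (z - 6)*(z + 6)
so the candidates are z = 6, z = -6.

Check the numerator P(z) = 3*z^2 + 2 at each one:
  P(6) = 110 ≠ 0, so z = 6 is a (simple) pole.
  P(-6) = 110 ≠ 0, so z = -6 is a (simple) pole.

Poles of f: {-6, 6}

Final answer: {-6, 6}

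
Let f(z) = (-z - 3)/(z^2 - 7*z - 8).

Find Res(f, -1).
Write f(z) = P(z)/Q(z) with P(z) = -z - 3 and Q(z) = z^2 - 7*z - 8.
The denominator factors as Q(z) = (z - 8)*(z + 1), so z = -1 is a simple zero of Q and P is analytic there; z = -1 is therefore a simple pole and
  Res(f, z₀) = P(z₀)/Q'(z₀).

Q'(z) = 2*z - 7, so Q'(-1) = -9.
P(-1) = -2.

Res(f, -1) = (-2)/(-9) = 2/9

Final answer: 2/9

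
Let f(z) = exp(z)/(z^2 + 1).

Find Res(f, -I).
Write f(z) = P(z)/Q(z) with P(z) = exp(z) and Q(z) = z^2 + 1.
The denominator factors as Q(z) = (z + I)*(z - I), so z = -I is a simple zero of Q and P is analytic there; z = -I is therefore a simple pole and
  Res(f, z₀) = P(z₀)/Q'(z₀).

Q'(z) = 2*z, so Q'(-I) = -2*I.
P(-I) = exp(-I).

Res(f, -I) = (exp(-I))/(-2*I) = I*exp(-I)/2

Final answer: I*exp(-I)/2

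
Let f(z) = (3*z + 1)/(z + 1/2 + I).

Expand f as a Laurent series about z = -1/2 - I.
(-1/2 - 3*I)/(z + 1/2 + I) + 3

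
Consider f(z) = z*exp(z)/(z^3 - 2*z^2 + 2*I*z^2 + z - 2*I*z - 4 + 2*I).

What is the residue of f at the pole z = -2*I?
Write f(z) = P(z)/Q(z) with P(z) = z*exp(z) and Q(z) = z^3 - 2*z^2 + 2*I*z^2 + z - 2*I*z - 4 + 2*I.
The denominator factors as Q(z) = (z - 2 + I)*(z + 2*I)*(z - I), so z = -2*I is a simple zero of Q and P is analytic there; z = -2*I is therefore a simple pole and
  Res(f, z₀) = P(z₀)/Q'(z₀).

Q'(z) = 3*z^2 - 4*z + 4*I*z + 1 - 2*I, so Q'(-2*I) = -3 + 6*I.
P(-2*I) = -2*I*exp(-2*I).

Res(f, -2*I) = (-2*I*exp(-2*I))/(-3 + 6*I) = (-4/15 + 2*I/15)*exp(-2*I)

Final answer: (-4/15 + 2*I/15)*exp(-2*I)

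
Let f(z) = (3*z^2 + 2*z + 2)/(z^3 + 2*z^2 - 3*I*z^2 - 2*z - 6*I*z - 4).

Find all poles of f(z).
{-2, I, 2*I}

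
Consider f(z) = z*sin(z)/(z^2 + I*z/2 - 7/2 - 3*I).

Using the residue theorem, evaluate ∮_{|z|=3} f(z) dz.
pi*(8/73 - 76*I/73)*sin(2 + I) + pi*(8/73 + 70*I/73)*sin(2 + I/2)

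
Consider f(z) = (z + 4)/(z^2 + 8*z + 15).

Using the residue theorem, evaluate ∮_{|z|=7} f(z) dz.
2*I*pi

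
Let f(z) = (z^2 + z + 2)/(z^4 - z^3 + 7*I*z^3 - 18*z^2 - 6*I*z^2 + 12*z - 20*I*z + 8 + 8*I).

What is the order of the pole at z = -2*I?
3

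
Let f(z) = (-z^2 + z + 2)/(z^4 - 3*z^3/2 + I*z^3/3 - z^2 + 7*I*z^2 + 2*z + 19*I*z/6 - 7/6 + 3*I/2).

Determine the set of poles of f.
The singularities of f are the zeros of the denominator. Factoring,
  z^4 - 3*z^3/2 + I*z^3/3 - z^2 + 7*I*z^2 + 2*z + 19*I*z/6 - 7/6 + 3*I/2 = (z - 3 + 2*I)*(z + 1 - I)*(z + 1/2 - I)*(z + I/3)
so the candidates are z = 3 - 2*I, z = -1 + I, z = -1/2 + I, z = -I/3.

Check the numerator P(z) = -z^2 + z + 2 at each one:
  P(3 - 2*I) = 10*I ≠ 0, so z = 3 - 2*I is a (simple) pole.
  P(-1 + I) = 1 + 3*I ≠ 0, so z = -1 + I is a (simple) pole.
  P(-1/2 + I) = 9/4 + 2*I ≠ 0, so z = -1/2 + I is a (simple) pole.
  P(-I/3) = 19/9 - I/3 ≠ 0, so z = -I/3 is a (simple) pole.

Poles of f: {-1 + I, -1/2 + I, -I/3, 3 - 2*I}

Final answer: {-1 + I, -1/2 + I, -I/3, 3 - 2*I}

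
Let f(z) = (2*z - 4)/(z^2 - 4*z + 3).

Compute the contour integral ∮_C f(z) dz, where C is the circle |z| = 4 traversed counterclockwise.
4*I*pi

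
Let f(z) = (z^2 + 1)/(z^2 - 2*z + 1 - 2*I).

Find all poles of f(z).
{2 + I}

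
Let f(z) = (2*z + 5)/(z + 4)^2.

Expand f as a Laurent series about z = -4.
Put w = z - (-4), i.e. z = w - 4. The denominator is w^2, so it suffices to rewrite the numerator in powers of w.

P(z) = 2*z + 5
P(w - 4) = -3 + 2*w

Dividing each term by w^2:
  f = -3/w^2 + 2/w

Substituting back w = z + 4:
  f(z) = -3/(z + 4)^2 + 2/(z + 4)

The series is finite because the numerator is a polynomial; the negative powers form the principal part, and the coefficient of 1/(z + 4) gives Res(f, -4) = 2.

Final answer: -3/(z + 4)^2 + 2/(z + 4)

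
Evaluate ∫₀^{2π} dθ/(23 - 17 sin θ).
sqrt(15)*pi/30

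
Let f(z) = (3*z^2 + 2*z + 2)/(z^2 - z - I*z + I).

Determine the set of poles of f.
The singularities of f are the zeros of the denominator. Factoring,
  z^2 - z - I*z + I = (z - 1)*(z - I)
so the candidates are z = 1, z = I.

Check the numerator P(z) = 3*z^2 + 2*z + 2 at each one:
  P(1) = 7 ≠ 0, so z = 1 is a (simple) pole.
  P(I) = -1 + 2*I ≠ 0, so z = I is a (simple) pole.

Poles of f: {I, 1}

Final answer: {I, 1}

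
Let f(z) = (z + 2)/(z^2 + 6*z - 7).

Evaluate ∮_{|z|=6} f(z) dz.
3*I*pi/4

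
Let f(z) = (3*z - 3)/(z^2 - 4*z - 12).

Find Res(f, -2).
Write f(z) = P(z)/Q(z) with P(z) = 3*z - 3 and Q(z) = z^2 - 4*z - 12.
The denominator factors as Q(z) = (z - 6)*(z + 2), so z = -2 is a simple zero of Q and P is analytic there; z = -2 is therefore a simple pole and
  Res(f, z₀) = P(z₀)/Q'(z₀).

Q'(z) = 2*z - 4, so Q'(-2) = -8.
P(-2) = -9.

Res(f, -2) = (-9)/(-8) = 9/8

Final answer: 9/8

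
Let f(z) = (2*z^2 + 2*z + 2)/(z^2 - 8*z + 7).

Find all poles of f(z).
The singularities of f are the zeros of the denominator. Factoring,
  z^2 - 8*z + 7 = (z - 1)*(z - 7)
so the candidates are z = 1, z = 7.

Check the numerator P(z) = 2*z^2 + 2*z + 2 at each one:
  P(1) = 6 ≠ 0, so z = 1 is a (simple) pole.
  P(7) = 114 ≠ 0, so z = 7 is a (simple) pole.

Poles of f: {1, 7}

Final answer: {1, 7}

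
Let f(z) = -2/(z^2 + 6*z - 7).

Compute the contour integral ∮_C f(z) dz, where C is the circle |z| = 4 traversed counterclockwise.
By the residue theorem, ∮_C f(z) dz = 2πi · (sum of the residues of f at the poles inside |z| = 4).

The denominator factors as (z - 1)*(z + 7), so the singularities of f are simple poles at z = 1, z = -7.
  |1|² = 1 < 16 = 4², so this pole is inside the contour.
  |-7|² = 49 > 16 = 4², so this pole is outside the contour.

With P(z) = -2 and Q(z) = z^2 + 6*z - 7, each pole is simple, so Res(f, z₀) = P(z₀)/Q'(z₀) with Q'(z) = 2*z + 6.
  Res(f, 1) = P(1)/Q'(1) = (-2)/(8) = -1/4

∮_C f(z) dz = 2πi · (-1/4) = -I*pi/2

Final answer: -I*pi/2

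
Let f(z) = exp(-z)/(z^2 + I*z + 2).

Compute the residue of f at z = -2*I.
I*exp(2*I)/3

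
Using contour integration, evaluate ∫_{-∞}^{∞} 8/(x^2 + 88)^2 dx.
Let f(z) = 8/(z^2 + 88)^2. The denominator has no real zeros and deg Q - deg P = 4 ≥ 2, so the integral of f over the upper semicircle |z| = R tends to 0 as R → ∞. Closing the contour in the upper half-plane,
  ∫_{-∞}^{∞} f(x) dx = 2πi · Σ Res(f, z_k)  over the poles with Im z_k > 0.

Zeros of the denominator: z^2 + 88 = 0 gives z = ±2*sqrt(22)*I.
Upper half-plane: z = 2*sqrt(22)*I (a pole of order 2).

Write f(z) = g(z)/(z - 2*sqrt(22)*I)^2 with g(z) = 8/(z + 2*sqrt(22)*I)^2. For a double pole, Res(f, z₀) = g'(z₀):
  g'(z) = -16/(z + 2*sqrt(22)*I)^3
  Res(f, 2*sqrt(22)*I) = g'(2*sqrt(22)*I) = -sqrt(22)*I/1936

∫_{-∞}^{∞} f(x) dx = 2πi · (-sqrt(22)*I/1936) = sqrt(22)*pi/968

Final answer: sqrt(22)*pi/968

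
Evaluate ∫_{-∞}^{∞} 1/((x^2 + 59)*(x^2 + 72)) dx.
Let f(z) = 1/((z^2 + 59)*(z^2 + 72)). The denominator has no real zeros and deg Q - deg P = 4 ≥ 2, so the integral of f over the upper semicircle |z| = R tends to 0 as R → ∞. Closing the contour in the upper half-plane,
  ∫_{-∞}^{∞} f(x) dx = 2πi · Σ Res(f, z_k)  over the poles with Im z_k > 0.

Zeros of the denominator: z^2 + 72 = 0 gives z = ±6*sqrt(2)*I; z^2 + 59 = 0 gives z = ±sqrt(59)*I.
Upper half-plane: z = 6*sqrt(2)*I, z = sqrt(59)*I (simple).

Each pole is a simple zero of Q(z) = z^4 + 131*z^2 + 4248, so Res(f, z₀) = P(z₀)/Q'(z₀) with P(z) = 1, Q'(z) = 4*z^3 + 262*z:
  Res(f, 6*sqrt(2)*I) = (1)/(-156*sqrt(2)*I) = sqrt(2)*I/312
  Res(f, sqrt(59)*I) = (1)/(26*sqrt(59)*I) = -sqrt(59)*I/1534

Sum of residues: I*(-sqrt(59)/1534 + sqrt(2)/312)
∫_{-∞}^{∞} f(x) dx = 2πi · (I*(-sqrt(59)/1534 + sqrt(2)/312)) = pi*(-59*sqrt(2) + 12*sqrt(59))/9204

Final answer: pi*(-59*sqrt(2) + 12*sqrt(59))/9204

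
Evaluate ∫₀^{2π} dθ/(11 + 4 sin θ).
Call the integral J. The integrand is 2π-periodic and we integrate over a full period, so shifting θ does not change the value (θ → θ + π/2 turns sin θ into cos θ). Hence
  J = ∫₀^{2π} dθ/(11 + 4 cos θ).
Put z = e^{iθ}: then cos θ = (z + 1/z)/2, dθ = dz/(iz), and z runs once counterclockwise around |z| = 1:
  J = ∮_{|z|=1} 1/(11 + 4*(z + 1/z)/2) · dz/(iz) = (2/i) ∮_{|z|=1} dz/(4*z^2 + 22*z + 4).
The roots of 4*z^2 + 22*z + 4 are z = (-11 ± sqrt(11^2 - 4^2))/4, with sqrt(105) = sqrt(105); their product is 1, so only z₊ = -11/4 + sqrt(105)/4 lies inside the unit circle (z₋ = -11/4 - sqrt(105)/4 lies outside).
z₊ is a simple zero of q(z) = 4*z^2 + 22*z + 4, so Res(1/q, z₊) = 1/q'(z₊) with q'(z) = 8*z + 22; and q'(z₊) = 4*(z₊ - z₋) = 2*sqrt(105).
Therefore J = (2/i) · 2πi · 1/(2*sqrt(105)) = 2*pi/(sqrt(105)) = 2*sqrt(105)*pi/105

Final answer: 2*sqrt(105)*pi/105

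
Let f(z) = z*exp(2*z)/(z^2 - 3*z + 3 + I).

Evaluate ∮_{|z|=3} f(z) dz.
By the residue theorem, ∮_C f(z) dz = 2πi · (sum of the residues of f at the poles inside |z| = 3).

The denominator factors as (z - 1 - I)*(z - 2 + I), so the singularities of f are simple poles at z = 1 + I, z = 2 - I.
  |1 + I|² = 2 < 9 = 3², so this pole is inside the contour.
  |2 - I|² = 5 < 9 = 3², so this pole is inside the contour.

With P(z) = z*exp(2*z) and Q(z) = z^2 - 3*z + 3 + I, each pole is simple, so Res(f, z₀) = P(z₀)/Q'(z₀) with Q'(z) = 2*z - 3.
  Res(f, 1 + I) = P(1 + I)/Q'(1 + I) = ((1 + I)*exp(2 + 2*I))/(-1 + 2*I) = (1/5 - 3*I/5)*exp(2 + 2*I)
  Res(f, 2 - I) = P(2 - I)/Q'(2 - I) = ((2 - I)*exp(4 - 2*I))/(1 - 2*I) = (4/5 + 3*I/5)*exp(4 - 2*I)

Sum of residues inside C: (4/5 + 3*I/5)*exp(4 - 2*I) + (1/5 - 3*I/5)*exp(2 + 2*I)
∮_C f(z) dz = 2πi · ((4/5 + 3*I/5)*exp(4 - 2*I) + (1/5 - 3*I/5)*exp(2 + 2*I)) = pi*(6/5 + 2*I/5)*exp(2 + 2*I) + pi*(-6/5 + 8*I/5)*exp(4 - 2*I)

Final answer: pi*(6/5 + 2*I/5)*exp(2 + 2*I) + pi*(-6/5 + 8*I/5)*exp(4 - 2*I)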